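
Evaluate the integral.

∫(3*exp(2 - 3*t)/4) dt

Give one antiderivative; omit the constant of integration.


Answer: -exp(2 - 3*t)/4.


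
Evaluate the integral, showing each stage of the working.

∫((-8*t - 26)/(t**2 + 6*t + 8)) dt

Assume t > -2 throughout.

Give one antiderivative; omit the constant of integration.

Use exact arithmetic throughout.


Step 1. Decompose ∫((-8*t - 26)/(t**2 + 6*t + 8)) dt by partial fractions, (-8*t - 26)/(t**2 + 6*t + 8) = -3/(t + 4) - 5/(t + 2): now ∫(-5/(t + 2)) dt + ∫(-3/(t + 4)) dt.
Step 2. Evaluate the standard form [assuming t > -2]: now -5*log(t + 2) + ∫(-3/(t + 4)) dt.
Step 3. Evaluate the standard form [assuming t > -4]: now -5*log(t + 2) - 3*log(t + 4).
Answer: -5*log(t + 2) - 3*log(t + 4).


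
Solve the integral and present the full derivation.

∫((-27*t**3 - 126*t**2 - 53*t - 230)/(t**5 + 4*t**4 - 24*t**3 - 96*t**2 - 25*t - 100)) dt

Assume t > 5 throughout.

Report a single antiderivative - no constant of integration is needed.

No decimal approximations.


Step 1. Decompose ∫((-27*t**3 - 126*t**2 - 53*t - 230)/(t**5 + 4*t**4 - 24*t**3 - 96*t**2 - 25*t - 100)) dt by partial fractions, (-27*t**3 - 126*t**2 - 53*t - 230)/(t**5 + 4*t**4 - 24*t**3 - 96*t**2 - 25*t - 100) = 1/(t**2 + 1) + 1/(t + 5) + 2/(t + 4) - 3/(t - 5): now ∫(-3/(t - 5)) dt + ∫(2/(t + 4)) dt + ∫(1/(t + 5)) dt + ∫(1/(t**2 + 1)) dt.
Step 2. Evaluate the standard form [assuming t > -4]: now 2*log(t + 4) + ∫(-3/(t - 5)) dt + ∫(1/(t + 5)) dt + ∫(1/(t**2 + 1)) dt.
Step 3. Evaluate the standard form [assuming t > -5]: now 2*log(t + 4) + log(t + 5) + ∫(-3/(t - 5)) dt + ∫(1/(t**2 + 1)) dt.
Step 4. Evaluate the standard form [assuming t > 5]: now -3*log(t - 5) + 2*log(t + 4) + log(t + 5) + ∫(1/(t**2 + 1)) dt.
Step 5. Evaluate the standard form: now -3*log(t - 5) + 2*log(t + 4) + log(t + 5) + atan(t).
Answer: -3*log(t - 5) + 2*log(t + 4) + log(t + 5) + atan(t).


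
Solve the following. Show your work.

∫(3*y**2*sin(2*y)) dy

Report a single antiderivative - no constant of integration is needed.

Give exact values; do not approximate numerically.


Step 1. Integrate ∫(3*y**2*sin(2*y)) dy by parts with u = y**2, dv = (3*sin(2*y)) dy, so v = -3*cos(2*y)/2: now -3*y**2*cos(2*y)/2 + ∫(3*y*cos(2*y)) dy.
Step 2. Integrate ∫(3*y*cos(2*y)) dy by parts with u = y, dv = (3*cos(2*y)) dy, so v = 3*sin(2*y)/2: now -3*y**2*cos(2*y)/2 + 3*y*sin(2*y)/2 + ∫(-3*sin(2*y)/2) dy.
Step 3. Evaluate the standard form: now -3*y**2*cos(2*y)/2 + 3*y*sin(2*y)/2 + 3*cos(2*y)/4.
Answer: -3*y**2*cos(2*y)/2 + 3*y*sin(2*y)/2 + 3*cos(2*y)/4.


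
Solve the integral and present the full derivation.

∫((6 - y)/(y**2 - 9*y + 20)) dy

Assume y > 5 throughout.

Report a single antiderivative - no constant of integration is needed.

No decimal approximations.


Step 1. Decompose ∫((6 - y)/(y**2 - 9*y + 20)) dy by partial fractions, (6 - y)/(y**2 - 9*y + 20) = -2/(y - 4) + 1/(y - 5): now ∫(1/(y - 5)) dy + ∫(-2/(y - 4)) dy.
Step 2. Evaluate the standard form [assuming y > 5]: now log(y - 5) + ∫(-2/(y - 4)) dy.
Step 3. Evaluate the standard form [assuming y > 4]: now log(y - 5) - 2*log(y - 4).
Answer: log(y - 5) - 2*log(y - 4).


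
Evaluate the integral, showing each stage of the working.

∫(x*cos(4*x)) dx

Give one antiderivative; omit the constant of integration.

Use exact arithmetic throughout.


Step 1. Integrate ∫(x*cos(4*x)) dx by parts with u = x, dv = (cos(4*x)) dx, so v = sin(4*x)/4: now x*sin(4*x)/4 + ∫(-sin(4*x)/4) dx.
Step 2. Evaluate the standard form: now x*sin(4*x)/4 + cos(4*x)/16.
Answer: x*sin(4*x)/4 + cos(4*x)/16.


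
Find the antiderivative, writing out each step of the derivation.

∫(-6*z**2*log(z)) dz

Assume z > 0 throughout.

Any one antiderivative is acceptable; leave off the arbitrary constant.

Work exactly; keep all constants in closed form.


Step 1. Integrate ∫(-6*z**2*log(z)) dz by parts with u = log(z), dv = (-6*z**2) dz, so v = -2*z**3 [assuming z > 0]: now -2*z**3*log(z) + ∫(2*z**2) dz.
Step 2. Evaluate the standard form: now -2*z**3*log(z) + 2*z**3/3.
Answer: -2*z**3*log(z) + 2*z**3/3.


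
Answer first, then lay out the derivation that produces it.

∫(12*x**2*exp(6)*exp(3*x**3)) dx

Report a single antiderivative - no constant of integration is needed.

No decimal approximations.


The answer is 4*exp(3*x**3 + 6)/3.
Step 1. Substitute u = x**3 + 2, turning ∫(12*x**2*exp(6)*exp(3*x**3)) dx into ∫(4*exp(3*u)) du: now ∫(4*exp(3*u)) du.
Step 2. Evaluate the standard form: now 4*exp(3*u)/3.
Step 3. Substitute back u = x**3 + 2: now 4*exp(3*x**3 + 6)/3.
Answer: 4*exp(3*x**3 + 6)/3.


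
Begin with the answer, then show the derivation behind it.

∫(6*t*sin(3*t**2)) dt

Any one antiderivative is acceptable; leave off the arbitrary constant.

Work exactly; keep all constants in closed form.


The answer is -cos(3*t**2).
Step 1. Substitute u = t**2, turning ∫(6*t*sin(3*t**2)) dt into ∫(3*sin(3*u)) du: now ∫(3*sin(3*u)) du.
Step 2. Evaluate the standard form: now -cos(3*u).
Step 3. Substitute back u = t**2: now -cos(3*t**2).
Answer: -cos(3*t**2).


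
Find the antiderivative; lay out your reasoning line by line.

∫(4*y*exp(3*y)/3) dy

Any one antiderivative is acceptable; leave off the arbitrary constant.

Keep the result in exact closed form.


Step 1. Integrate ∫(4*y*exp(3*y)/3) dy by parts with u = y, dv = (4*exp(3*y)/3) dy, so v = 4*exp(3*y)/9: now 4*y*exp(3*y)/9 + ∫(-4*exp(3*y)/9) dy.
Step 2. Evaluate the standard form: now 4*y*exp(3*y)/9 - 4*exp(3*y)/27.
Answer: 4*y*exp(3*y)/9 - 4*exp(3*y)/27.


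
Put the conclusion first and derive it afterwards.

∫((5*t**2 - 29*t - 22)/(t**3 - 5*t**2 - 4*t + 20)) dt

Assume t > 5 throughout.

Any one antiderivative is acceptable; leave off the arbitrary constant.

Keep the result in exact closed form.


The answer is -2*log(t - 5) + 5*log(t - 2) + 2*log(t + 2).
Step 1. Decompose ∫((5*t**2 - 29*t - 22)/(t**3 - 5*t**2 - 4*t + 20)) dt by partial fractions, (5*t**2 - 29*t - 22)/(t**3 - 5*t**2 - 4*t + 20) = 2/(t + 2) + 5/(t - 2) - 2/(t - 5): now ∫(-2/(t - 5)) dt + ∫(5/(t - 2)) dt + ∫(2/(t + 2)) dt.
Step 2. Evaluate the standard form [assuming t > 5]: now -2*log(t - 5) + ∫(5/(t - 2)) dt + ∫(2/(t + 2)) dt.
Step 3. Evaluate the standard form [assuming t > -2]: now -2*log(t - 5) + 2*log(t + 2) + ∫(5/(t - 2)) dt.
Step 4. Evaluate the standard form [assuming t > 2]: now -2*log(t - 5) + 5*log(t - 2) + 2*log(t + 2).
Answer: -2*log(t - 5) + 5*log(t - 2) + 2*log(t + 2).


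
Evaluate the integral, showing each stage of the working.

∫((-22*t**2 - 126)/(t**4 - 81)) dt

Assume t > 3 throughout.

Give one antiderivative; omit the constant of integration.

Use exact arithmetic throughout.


Step 1. Decompose ∫((-22*t**2 - 126)/(t**4 - 81)) dt by partial fractions, (-22*t**2 - 126)/(t**4 - 81) = -4/(t**2 + 9) + 3/(t + 3) - 3/(t - 3): now ∫(-3/(t - 3)) dt + ∫(3/(t + 3)) dt + ∫(-4/(t**2 + 9)) dt.
Step 2. Evaluate the standard form [assuming t > 3]: now -3*log(t - 3) + ∫(3/(t + 3)) dt + ∫(-4/(t**2 + 9)) dt.
Step 3. Evaluate the standard form [assuming t > -3]: now -3*log(t - 3) + 3*log(t + 3) + ∫(-4/(t**2 + 9)) dt.
Step 4. Evaluate the standard form: now -3*log(t - 3) + 3*log(t + 3) - 4*atan(t/3)/3.
Answer: -3*log(t - 3) + 3*log(t + 3) - 4*atan(t/3)/3.


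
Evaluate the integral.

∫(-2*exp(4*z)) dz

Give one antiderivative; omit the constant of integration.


Answer: -exp(4*z)/2.


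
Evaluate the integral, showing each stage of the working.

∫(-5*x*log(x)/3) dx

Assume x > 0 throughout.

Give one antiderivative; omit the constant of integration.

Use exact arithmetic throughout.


Step 1. Integrate ∫(-5*x*log(x)/3) dx by parts with u = log(x), dv = (-5*x/3) dx, so v = -5*x**2/6 [assuming x > 0]: now -5*x**2*log(x)/6 + ∫(5*x/6) dx.
Step 2. Evaluate the standard form: now -5*x**2*log(x)/6 + 5*x**2/12.
Answer: -5*x**2*log(x)/6 + 5*x**2/12.


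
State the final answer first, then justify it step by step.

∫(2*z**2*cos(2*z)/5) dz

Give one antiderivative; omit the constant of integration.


The answer is z**2*sin(2*z)/5 + z*cos(2*z)/5 - sin(2*z)/10.
Step 1. Integrate ∫(2*z**2*cos(2*z)/5) dz by parts with u = z**2, dv = (2*cos(2*z)/5) dz, so v = sin(2*z)/5: now z**2*sin(2*z)/5 + ∫(-2*z*sin(2*z)/5) dz.
Step 2. Integrate ∫(-2*z*sin(2*z)/5) dz by parts with u = z, dv = (-2*sin(2*z)/5) dz, so v = cos(2*z)/5: now z**2*sin(2*z)/5 + z*cos(2*z)/5 + ∫(-cos(2*z)/5) dz.
Step 3. Evaluate the standard form: now z**2*sin(2*z)/5 + z*cos(2*z)/5 - sin(2*z)/10.
Answer: z**2*sin(2*z)/5 + z*cos(2*z)/5 - sin(2*z)/10.


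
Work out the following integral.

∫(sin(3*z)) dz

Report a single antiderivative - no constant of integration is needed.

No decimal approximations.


Answer: -cos(3*z)/3.


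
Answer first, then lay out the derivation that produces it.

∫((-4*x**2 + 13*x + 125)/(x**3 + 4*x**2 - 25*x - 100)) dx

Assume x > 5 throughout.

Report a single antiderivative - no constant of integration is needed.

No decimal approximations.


The answer is log(x - 5) - log(x + 4) - 4*log(x + 5).
Step 1. Decompose ∫((-4*x**2 + 13*x + 125)/(x**3 + 4*x**2 - 25*x - 100)) dx by partial fractions, (-4*x**2 + 13*x + 125)/(x**3 + 4*x**2 - 25*x - 100) = -4/(x + 5) - 1/(x + 4) + 1/(x - 5): now ∫(1/(x - 5)) dx + ∫(-1/(x + 4)) dx + ∫(-4/(x + 5)) dx.
Step 2. Evaluate the standard form [assuming x > -4]: now -log(x + 4) + ∫(1/(x - 5)) dx + ∫(-4/(x + 5)) dx.
Step 3. Evaluate the standard form [assuming x > -5]: now -log(x + 4) - 4*log(x + 5) + ∫(1/(x - 5)) dx.
Step 4. Evaluate the standard form [assuming x > 5]: now log(x - 5) - log(x + 4) - 4*log(x + 5).
Answer: log(x - 5) - log(x + 4) - 4*log(x + 5).


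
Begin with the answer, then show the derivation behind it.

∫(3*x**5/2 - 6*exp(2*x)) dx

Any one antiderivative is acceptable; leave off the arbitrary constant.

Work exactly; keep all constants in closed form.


The answer is x**6/4 - 3*exp(2*x).
Step 1. Rewrite: now ∫(3*x**5/2) dx + ∫(-6*exp(2*x)) dx.
Step 2. Evaluate the standard form: now x**6/4 + ∫(-6*exp(2*x)) dx.
Step 3. Evaluate the standard form: now x**6/4 - 3*exp(2*x).
Answer: x**6/4 - 3*exp(2*x).


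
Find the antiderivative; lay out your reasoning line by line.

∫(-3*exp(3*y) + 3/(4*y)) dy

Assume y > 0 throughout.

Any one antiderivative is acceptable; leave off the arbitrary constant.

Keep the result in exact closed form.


Step 1. Rewrite: now ∫(3/(4*y)) dy + ∫(-3*exp(3*y)) dy.
Step 2. Evaluate the standard form: now -exp(3*y) + ∫(3/(4*y)) dy.
Step 3. Evaluate the standard form [assuming y > 0]: now -exp(3*y) + 3*log(y)/4.
Answer: -exp(3*y) + 3*log(y)/4.


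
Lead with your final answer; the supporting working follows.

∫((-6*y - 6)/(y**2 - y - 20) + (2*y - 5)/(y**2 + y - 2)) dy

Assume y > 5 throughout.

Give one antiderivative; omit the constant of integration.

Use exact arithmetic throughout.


The answer is -4*log(y - 5) - log(y - 1) + 3*log(y + 2) - 2*log(y + 4).
Step 1. Rewrite: now ∫((-6*y - 6)/(y**2 - y - 20)) dy + ∫((2*y - 5)/(y**2 + y - 2)) dy.
Step 2. Decompose ∫((-6*y - 6)/(y**2 - y - 20)) dy by partial fractions, (-6*y - 6)/(y**2 - y - 20) = -2/(y + 4) - 4/(y - 5): now ∫((2*y - 5)/(y**2 + y - 2)) dy + ∫(-4/(y - 5)) dy + ∫(-2/(y + 4)) dy.
Step 3. Evaluate the standard form [assuming y > 5]: now -4*log(y - 5) + ∫((2*y - 5)/(y**2 + y - 2)) dy + ∫(-2/(y + 4)) dy.
Step 4. Evaluate the standard form [assuming y > -4]: now -4*log(y - 5) - 2*log(y + 4) + ∫((2*y - 5)/(y**2 + y - 2)) dy.
Step 5. Decompose ∫((2*y - 5)/(y**2 + y - 2)) dy by partial fractions, (2*y - 5)/(y**2 + y - 2) = 3/(y + 2) - 1/(y - 1): now -4*log(y - 5) - 2*log(y + 4) + ∫(-1/(y - 1)) dy + ∫(3/(y + 2)) dy.
Step 6. Evaluate the standard form [assuming y > 1]: now -4*log(y - 5) - log(y - 1) - 2*log(y + 4) + ∫(3/(y + 2)) dy.
Step 7. Evaluate the standard form [assuming y > -2]: now -4*log(y - 5) - log(y - 1) + 3*log(y + 2) - 2*log(y + 4).
Answer: -4*log(y - 5) - log(y - 1) + 3*log(y + 2) - 2*log(y + 4).


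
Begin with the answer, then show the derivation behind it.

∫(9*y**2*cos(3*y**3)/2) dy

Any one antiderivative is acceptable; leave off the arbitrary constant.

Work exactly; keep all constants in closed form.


The answer is sin(3*y**3)/2.
Step 1. Substitute u = y**3, turning ∫(9*y**2*cos(3*y**3)/2) dy into ∫(3*cos(3*u)/2) du: now ∫(3*cos(3*u)/2) du.
Step 2. Evaluate the standard form: now sin(3*u)/2.
Step 3. Substitute back u = y**3: now sin(3*y**3)/2.
Answer: sin(3*y**3)/2.


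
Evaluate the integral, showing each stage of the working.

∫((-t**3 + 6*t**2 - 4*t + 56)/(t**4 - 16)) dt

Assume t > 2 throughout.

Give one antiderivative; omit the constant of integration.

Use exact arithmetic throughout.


Step 1. Decompose ∫((-t**3 + 6*t**2 - 4*t + 56)/(t**4 - 16)) dt by partial fractions, (-t**3 + 6*t**2 - 4*t + 56)/(t**4 - 16) = -4/(t**2 + 4) - 3/(t + 2) + 2/(t - 2): now ∫(2/(t - 2)) dt + ∫(-3/(t + 2)) dt + ∫(-4/(t**2 + 4)) dt.
Step 2. Evaluate the standard form [assuming t > -2]: now -3*log(t + 2) + ∫(2/(t - 2)) dt + ∫(-4/(t**2 + 4)) dt.
Step 3. Evaluate the standard form [assuming t > 2]: now 2*log(t - 2) - 3*log(t + 2) + ∫(-4/(t**2 + 4)) dt.
Step 4. Evaluate the standard form: now 2*log(t - 2) - 3*log(t + 2) - 2*atan(t/2).
Answer: 2*log(t - 2) - 3*log(t + 2) - 2*atan(t/2).


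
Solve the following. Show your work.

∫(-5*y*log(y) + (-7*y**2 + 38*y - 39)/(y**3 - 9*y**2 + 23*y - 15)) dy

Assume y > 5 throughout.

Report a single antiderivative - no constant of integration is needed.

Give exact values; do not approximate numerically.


Step 1. Rewrite: now ∫(-5*y*log(y)) dy + ∫((-7*y**2 + 38*y - 39)/(y**3 - 9*y**2 + 23*y - 15)) dy.
Step 2. Decompose ∫((-7*y**2 + 38*y - 39)/(y**3 - 9*y**2 + 23*y - 15)) dy by partial fractions, (-7*y**2 + 38*y - 39)/(y**3 - 9*y**2 + 23*y - 15) = -1/(y - 1) - 3/(y - 3) - 3/(y - 5): now ∫(-5*y*log(y)) dy + ∫(-3/(y - 5)) dy + ∫(-3/(y - 3)) dy + ∫(-1/(y - 1)) dy.
Step 3. Evaluate the standard form [assuming y > 1]: now -log(y - 1) + ∫(-5*y*log(y)) dy + ∫(-3/(y - 5)) dy + ∫(-3/(y - 3)) dy.
Step 4. Evaluate the standard form [assuming y > 5]: now -3*log(y - 5) - log(y - 1) + ∫(-5*y*log(y)) dy + ∫(-3/(y - 3)) dy.
Step 5. Evaluate the standard form [assuming y > 3]: now -3*log(y - 5) - 3*log(y - 3) - log(y - 1) + ∫(-5*y*log(y)) dy.
Step 6. Integrate ∫(-5*y*log(y)) dy by parts with u = log(y), dv = (-5*y) dy, so v = -5*y**2/2 [assuming y > 0]: now -5*y**2*log(y)/2 - 3*log(y - 5) - 3*log(y - 3) - log(y - 1) + ∫(5*y/2) dy.
Step 7. Evaluate the standard form: now -5*y**2*log(y)/2 + 5*y**2/4 - 3*log(y - 5) - 3*log(y - 3) - log(y - 1).
Answer: -5*y**2*log(y)/2 + 5*y**2/4 - 3*log(y - 5) - 3*log(y - 3) - log(y - 1).


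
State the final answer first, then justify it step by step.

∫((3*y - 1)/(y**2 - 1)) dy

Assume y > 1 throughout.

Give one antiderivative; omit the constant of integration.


The answer is log(y - 1) + 2*log(y + 1).
Step 1. Decompose ∫((3*y - 1)/(y**2 - 1)) dy by partial fractions, (3*y - 1)/(y**2 - 1) = 2/(y + 1) + 1/(y - 1): now ∫(1/(y - 1)) dy + ∫(2/(y + 1)) dy.
Step 2. Evaluate the standard form [assuming y > -1]: now 2*log(y + 1) + ∫(1/(y - 1)) dy.
Step 3. Evaluate the standard form [assuming y > 1]: now log(y - 1) + 2*log(y + 1).
Answer: log(y - 1) + 2*log(y + 1).


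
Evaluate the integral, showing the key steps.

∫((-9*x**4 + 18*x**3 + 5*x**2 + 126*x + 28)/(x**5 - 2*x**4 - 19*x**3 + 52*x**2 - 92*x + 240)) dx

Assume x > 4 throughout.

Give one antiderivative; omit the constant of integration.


Step 1. Decompose ∫((-9*x**4 + 18*x**3 + 5*x**2 + 126*x + 28)/(x**5 - 2*x**4 - 19*x**3 + 52*x**2 - 92*x + 240)) dx by partial fractions, (-9*x**4 + 18*x**3 + 5*x**2 + 126*x + 28)/(x**5 - 2*x**4 - 19*x**3 + 52*x**2 - 92*x + 240) = -2/(x**2 + 4) - 4/(x + 5) - 2/(x - 3) - 3/(x - 4): now ∫(-3/(x - 4)) dx + ∫(-2/(x - 3)) dx + ∫(-4/(x + 5)) dx + ∫(-2/(x**2 + 4)) dx.
Step 2. Evaluate the standard form [assuming x > 4]: now -3*log(x - 4) + ∫(-2/(x - 3)) dx + ∫(-4/(x + 5)) dx + ∫(-2/(x**2 + 4)) dx.
Step 3. Evaluate the standard form [assuming x > 3]: now -3*log(x - 4) - 2*log(x - 3) + ∫(-4/(x + 5)) dx + ∫(-2/(x**2 + 4)) dx.
Step 4. Evaluate the standard form [assuming x > -5]: now -3*log(x - 4) - 2*log(x - 3) - 4*log(x + 5) + ∫(-2/(x**2 + 4)) dx.
Step 5. Evaluate the standard form: now -3*log(x - 4) - 2*log(x - 3) - 4*log(x + 5) - atan(x/2).
Answer: -3*log(x - 4) - 2*log(x - 3) - 4*log(x + 5) - atan(x/2).


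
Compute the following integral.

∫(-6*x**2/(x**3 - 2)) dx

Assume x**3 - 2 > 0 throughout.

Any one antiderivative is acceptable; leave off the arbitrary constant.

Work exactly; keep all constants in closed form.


Answer: -2*log(x**3 - 2).


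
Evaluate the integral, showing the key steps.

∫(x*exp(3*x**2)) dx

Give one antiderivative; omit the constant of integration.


Step 1. Substitute u = x**2, turning ∫(x*exp(3*x**2)) dx into ∫(exp(3*u)/2) du: now ∫(exp(3*u)/2) du.
Step 2. Evaluate the standard form: now exp(3*u)/6.
Step 3. Substitute back u = x**2: now exp(3*x**2)/6.
Answer: exp(3*x**2)/6.


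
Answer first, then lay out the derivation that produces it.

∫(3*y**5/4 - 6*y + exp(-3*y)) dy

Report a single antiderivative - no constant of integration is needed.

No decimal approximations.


The answer is y**6/8 - 3*y**2 - exp(-3*y)/3.
Step 1. Rewrite: now ∫(-6*y) dy + ∫(3*y**5/4) dy + ∫(exp(-3*y)) dy.
Step 2. Evaluate the standard form: now -3*y**2 + ∫(3*y**5/4) dy + ∫(exp(-3*y)) dy.
Step 3. Evaluate the standard form: now y**6/8 - 3*y**2 + ∫(exp(-3*y)) dy.
Step 4. Evaluate the standard form: now y**6/8 - 3*y**2 - exp(-3*y)/3.
Answer: y**6/8 - 3*y**2 - exp(-3*y)/3.


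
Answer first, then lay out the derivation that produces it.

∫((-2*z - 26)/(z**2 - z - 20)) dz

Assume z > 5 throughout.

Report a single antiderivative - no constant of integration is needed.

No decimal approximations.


The answer is -4*log(z - 5) + 2*log(z + 4).
Step 1. Decompose ∫((-2*z - 26)/(z**2 - z - 20)) dz by partial fractions, (-2*z - 26)/(z**2 - z - 20) = 2/(z + 4) - 4/(z - 5): now ∫(-4/(z - 5)) dz + ∫(2/(z + 4)) dz.
Step 2. Evaluate the standard form [assuming z > -4]: now 2*log(z + 4) + ∫(-4/(z - 5)) dz.
Step 3. Evaluate the standard form [assuming z > 5]: now -4*log(z - 5) + 2*log(z + 4).
Answer: -4*log(z - 5) + 2*log(z + 4).


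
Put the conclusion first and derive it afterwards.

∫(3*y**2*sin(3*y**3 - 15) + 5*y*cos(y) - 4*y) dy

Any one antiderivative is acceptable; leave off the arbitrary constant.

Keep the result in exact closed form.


The answer is -2*y**2 + 5*y*sin(y) + 5*cos(y) - cos(3*y**3 - 15)/3.
Step 1. Rewrite: now ∫(-4*y) dy + ∫(5*y*cos(y)) dy + ∫(3*y**2*sin(3*y**3 - 15)) dy.
Step 2. Substitute u = y**3 - 5, turning ∫(3*y**2*sin(3*y**3 - 15)) dy into ∫(sin(3*u)) du: now ∫(-4*y) dy + ∫(5*y*cos(y)) dy + ∫(sin(3*u)) du.
Step 3. Evaluate the standard form: now -cos(3*u)/3 + ∫(-4*y) dy + ∫(5*y*cos(y)) dy.
Step 4. Substitute back u = y**3 - 5: now -cos(3*y**3 - 15)/3 + ∫(-4*y) dy + ∫(5*y*cos(y)) dy.
Step 5. Integrate ∫(5*y*cos(y)) dy by parts with u = y, dv = (5*cos(y)) dy, so v = 5*sin(y): now 5*y*sin(y) - cos(3*y**3 - 15)/3 + ∫(-4*y) dy + ∫(-5*sin(y)) dy.
Step 6. Evaluate the standard form: now 5*y*sin(y) + 5*cos(y) - cos(3*y**3 - 15)/3 + ∫(-4*y) dy.
Step 7. Evaluate the standard form: now -2*y**2 + 5*y*sin(y) + 5*cos(y) - cos(3*y**3 - 15)/3.
Answer: -2*y**2 + 5*y*sin(y) + 5*cos(y) - cos(3*y**3 - 15)/3.


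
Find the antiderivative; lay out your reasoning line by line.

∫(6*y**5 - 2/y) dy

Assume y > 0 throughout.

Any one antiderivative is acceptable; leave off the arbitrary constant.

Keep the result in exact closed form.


Step 1. Rewrite: now ∫(-2/y) dy + ∫(6*y**5) dy.
Step 2. Evaluate the standard form [assuming y > 0]: now -2*log(y) + ∫(6*y**5) dy.
Step 3. Evaluate the standard form: now y**6 - 2*log(y).
Answer: y**6 - 2*log(y).


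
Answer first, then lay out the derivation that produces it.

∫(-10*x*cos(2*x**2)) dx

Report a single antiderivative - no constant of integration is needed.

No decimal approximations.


The answer is -5*sin(2*x**2)/2.
Step 1. Substitute u = x**2, turning ∫(-10*x*cos(2*x**2)) dx into ∫(-5*cos(2*u)) du: now ∫(-5*cos(2*u)) du.
Step 2. Evaluate the standard form: now -5*sin(2*u)/2.
Step 3. Substitute back u = x**2: now -5*sin(2*x**2)/2.
Answer: -5*sin(2*x**2)/2.


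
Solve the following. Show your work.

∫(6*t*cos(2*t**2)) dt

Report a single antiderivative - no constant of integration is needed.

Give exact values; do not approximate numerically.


Step 1. Substitute u = t**2, turning ∫(6*t*cos(2*t**2)) dt into ∫(3*cos(2*u)) du: now ∫(3*cos(2*u)) du.
Step 2. Evaluate the standard form: now 3*sin(2*u)/2.
Step 3. Substitute back u = t**2: now 3*sin(2*t**2)/2.
Answer: 3*sin(2*t**2)/2.


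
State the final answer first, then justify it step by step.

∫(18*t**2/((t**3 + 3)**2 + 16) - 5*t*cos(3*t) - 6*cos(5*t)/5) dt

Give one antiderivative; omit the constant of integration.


The answer is -5*t*sin(3*t)/3 - 6*sin(5*t)/25 - 5*cos(3*t)/9 + 3*atan(t**3/4 + 3/4)/2.
Step 1. Rewrite: now ∫(-5*t*cos(3*t)) dt + ∫(18*t**2/((t**3 + 3)**2 + 16)) dt + ∫(-6*cos(5*t)/5) dt.
Step 2. Evaluate the standard form: now -6*sin(5*t)/25 + ∫(-5*t*cos(3*t)) dt + ∫(18*t**2/((t**3 + 3)**2 + 16)) dt.
Step 3. Integrate ∫(-5*t*cos(3*t)) dt by parts with u = t, dv = (-5*cos(3*t)) dt, so v = -5*sin(3*t)/3: now -5*t*sin(3*t)/3 - 6*sin(5*t)/25 + ∫(18*t**2/((t**3 + 3)**2 + 16)) dt + ∫(5*sin(3*t)/3) dt.
Step 4. Evaluate the standard form: now -5*t*sin(3*t)/3 - 6*sin(5*t)/25 - 5*cos(3*t)/9 + ∫(18*t**2/((t**3 + 3)**2 + 16)) dt.
Step 5. Substitute u = t**3 + 3, turning ∫(18*t**2/((t**3 + 3)**2 + 16)) dt into ∫(6/(u**2 + 16)) du: now -5*t*sin(3*t)/3 - 6*sin(5*t)/25 - 5*cos(3*t)/9 + ∫(6/(u**2 + 16)) du.
Step 6. Evaluate the standard form: now -5*t*sin(3*t)/3 - 6*sin(5*t)/25 - 5*cos(3*t)/9 + 3*atan(u/4)/2.
Step 7. Substitute back u = t**3 + 3: now -5*t*sin(3*t)/3 - 6*sin(5*t)/25 - 5*cos(3*t)/9 + 3*atan(t**3/4 + 3/4)/2.
Answer: -5*t*sin(3*t)/3 - 6*sin(5*t)/25 - 5*cos(3*t)/9 + 3*atan(t**3/4 + 3/4)/2.


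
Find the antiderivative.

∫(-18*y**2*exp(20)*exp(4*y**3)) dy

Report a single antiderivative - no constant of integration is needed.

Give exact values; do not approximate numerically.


Answer: -3*exp(4*y**3 + 20)/2.


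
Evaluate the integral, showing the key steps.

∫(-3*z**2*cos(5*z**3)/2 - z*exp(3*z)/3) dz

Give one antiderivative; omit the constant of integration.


Step 1. Rewrite: now ∫(-z*exp(3*z)/3) dz + ∫(-3*z**2*cos(5*z**3)/2) dz.
Step 2. Integrate ∫(-z*exp(3*z)/3) dz by parts with u = z, dv = (-exp(3*z)/3) dz, so v = -exp(3*z)/9: now -z*exp(3*z)/9 + ∫(-3*z**2*cos(5*z**3)/2) dz + ∫(exp(3*z)/9) dz.
Step 3. Evaluate the standard form: now -z*exp(3*z)/9 + exp(3*z)/27 + ∫(-3*z**2*cos(5*z**3)/2) dz.
Step 4. Substitute u = z**3, turning ∫(-3*z**2*cos(5*z**3)/2) dz into ∫(-cos(5*u)/2) du: now -z*exp(3*z)/9 + exp(3*z)/27 + ∫(-cos(5*u)/2) du.
Step 5. Evaluate the standard form: now -z*exp(3*z)/9 + exp(3*z)/27 - sin(5*u)/10.
Step 6. Substitute back u = z**3: now -z*exp(3*z)/9 + exp(3*z)/27 - sin(5*z**3)/10.
Answer: -z*exp(3*z)/9 + exp(3*z)/27 - sin(5*z**3)/10.


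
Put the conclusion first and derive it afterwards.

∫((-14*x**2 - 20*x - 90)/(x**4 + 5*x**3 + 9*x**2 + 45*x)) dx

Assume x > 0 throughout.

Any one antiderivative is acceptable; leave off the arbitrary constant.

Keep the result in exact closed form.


The answer is -2*log(x) + 2*log(x + 5) - 4*atan(x/3)/3.
Step 1. Decompose ∫((-14*x**2 - 20*x - 90)/(x**4 + 5*x**3 + 9*x**2 + 45*x)) dx by partial fractions, (-14*x**2 - 20*x - 90)/(x**4 + 5*x**3 + 9*x**2 + 45*x) = -4/(x**2 + 9) + 2/(x + 5) - 2/x: now ∫(-2/x) dx + ∫(2/(x + 5)) dx + ∫(-4/(x**2 + 9)) dx.
Step 2. Evaluate the standard form [assuming x > -5]: now 2*log(x + 5) + ∫(-2/x) dx + ∫(-4/(x**2 + 9)) dx.
Step 3. Evaluate the standard form [assuming x > 0]: now -2*log(x) + 2*log(x + 5) + ∫(-4/(x**2 + 9)) dx.
Step 4. Evaluate the standard form: now -2*log(x) + 2*log(x + 5) - 4*atan(x/3)/3.
Answer: -2*log(x) + 2*log(x + 5) - 4*atan(x/3)/3.


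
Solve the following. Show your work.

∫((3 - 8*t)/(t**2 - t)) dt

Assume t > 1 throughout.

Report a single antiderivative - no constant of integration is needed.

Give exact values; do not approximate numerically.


Step 1. Decompose ∫((3 - 8*t)/(t**2 - t)) dt by partial fractions, (3 - 8*t)/(t**2 - t) = -5/(t - 1) - 3/t: now ∫(-3/t) dt + ∫(-5/(t - 1)) dt.
Step 2. Evaluate the standard form [assuming t > 1]: now -5*log(t - 1) + ∫(-3/t) dt.
Step 3. Evaluate the standard form [assuming t > 0]: now -3*log(t) - 5*log(t - 1).
Answer: -3*log(t) - 5*log(t - 1).


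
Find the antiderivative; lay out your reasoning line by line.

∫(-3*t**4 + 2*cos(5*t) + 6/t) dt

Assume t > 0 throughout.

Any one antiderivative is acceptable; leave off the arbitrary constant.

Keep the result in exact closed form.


Step 1. Rewrite: now ∫(6/t) dt + ∫(-3*t**4) dt + ∫(2*cos(5*t)) dt.
Step 2. Evaluate the standard form: now -3*t**5/5 + ∫(6/t) dt + ∫(2*cos(5*t)) dt.
Step 3. Evaluate the standard form: now -3*t**5/5 + 2*sin(5*t)/5 + ∫(6/t) dt.
Step 4. Evaluate the standard form [assuming t > 0]: now -3*t**5/5 + 6*log(t) + 2*sin(5*t)/5.
Answer: -3*t**5/5 + 6*log(t) + 2*sin(5*t)/5.


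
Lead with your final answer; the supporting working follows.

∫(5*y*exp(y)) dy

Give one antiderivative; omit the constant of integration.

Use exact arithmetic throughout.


The answer is 5*y*exp(y) - 5*exp(y).
Step 1. Integrate ∫(5*y*exp(y)) dy by parts with u = y, dv = (5*exp(y)) dy, so v = 5*exp(y): now 5*y*exp(y) + ∫(-5*exp(y)) dy.
Step 2. Evaluate the standard form: now 5*y*exp(y) - 5*exp(y).
Answer: 5*y*exp(y) - 5*exp(y).


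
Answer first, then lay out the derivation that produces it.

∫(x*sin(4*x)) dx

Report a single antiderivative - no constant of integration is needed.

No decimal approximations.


The answer is -x*cos(4*x)/4 + sin(4*x)/16.
Step 1. Integrate ∫(x*sin(4*x)) dx by parts with u = x, dv = (sin(4*x)) dx, so v = -cos(4*x)/4: now -x*cos(4*x)/4 + ∫(cos(4*x)/4) dx.
Step 2. Evaluate the standard form: now -x*cos(4*x)/4 + sin(4*x)/16.
Answer: -x*cos(4*x)/4 + sin(4*x)/16.


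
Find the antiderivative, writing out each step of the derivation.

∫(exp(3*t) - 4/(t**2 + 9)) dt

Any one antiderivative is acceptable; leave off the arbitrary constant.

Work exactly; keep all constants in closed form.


Step 1. Rewrite: now ∫(-4/(t**2 + 9)) dt + ∫(exp(3*t)) dt.
Step 2. Evaluate the standard form: now -4*atan(t/3)/3 + ∫(exp(3*t)) dt.
Step 3. Evaluate the standard form: now exp(3*t)/3 - 4*atan(t/3)/3.
Answer: exp(3*t)/3 - 4*atan(t/3)/3.


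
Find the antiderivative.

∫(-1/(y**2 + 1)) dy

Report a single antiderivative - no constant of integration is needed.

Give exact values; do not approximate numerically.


Answer: -atan(y).


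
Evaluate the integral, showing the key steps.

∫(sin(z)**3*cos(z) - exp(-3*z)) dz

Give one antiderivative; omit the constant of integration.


Step 1. Rewrite: now ∫(sin(z)**3*cos(z)) dz + ∫(-exp(-3*z)) dz.
Step 2. Evaluate the standard form: now ∫(sin(z)**3*cos(z)) dz + exp(-3*z)/3.
Step 3. Substitute u = sin(z), turning ∫(sin(z)**3*cos(z)) dz into ∫(u**3) du: now ∫(u**3) du + exp(-3*z)/3.
Step 4. Evaluate the standard form: now u**4/4 + exp(-3*z)/3.
Step 5. Substitute back u = sin(z): now sin(z)**4/4 + exp(-3*z)/3.
Answer: sin(z)**4/4 + exp(-3*z)/3.


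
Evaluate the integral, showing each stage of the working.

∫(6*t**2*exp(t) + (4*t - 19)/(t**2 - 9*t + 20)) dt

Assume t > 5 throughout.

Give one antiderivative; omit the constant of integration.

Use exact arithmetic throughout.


Step 1. Rewrite: now ∫(6*t**2*exp(t)) dt + ∫((4*t - 19)/(t**2 - 9*t + 20)) dt.
Step 2. Decompose ∫((4*t - 19)/(t**2 - 9*t + 20)) dt by partial fractions, (4*t - 19)/(t**2 - 9*t + 20) = 3/(t - 4) + 1/(t - 5): now ∫(6*t**2*exp(t)) dt + ∫(1/(t - 5)) dt + ∫(3/(t - 4)) dt.
Step 3. Evaluate the standard form [assuming t > 5]: now log(t - 5) + ∫(6*t**2*exp(t)) dt + ∫(3/(t - 4)) dt.
Step 4. Evaluate the standard form [assuming t > 4]: now log(t - 5) + 3*log(t - 4) + ∫(6*t**2*exp(t)) dt.
Step 5. Integrate ∫(6*t**2*exp(t)) dt by parts with u = t**2, dv = (6*exp(t)) dt, so v = 6*exp(t): now 6*t**2*exp(t) + log(t - 5) + 3*log(t - 4) + ∫(-12*t*exp(t)) dt.
Step 6. Integrate ∫(-12*t*exp(t)) dt by parts with u = t, dv = (-12*exp(t)) dt, so v = -12*exp(t): now 6*t**2*exp(t) - 12*t*exp(t) + log(t - 5) + 3*log(t - 4) + ∫(12*exp(t)) dt.
Step 7. Evaluate the standard form: now 6*t**2*exp(t) - 12*t*exp(t) + 12*exp(t) + log(t - 5) + 3*log(t - 4).
Answer: 6*t**2*exp(t) - 12*t*exp(t) + 12*exp(t) + log(t - 5) + 3*log(t - 4).


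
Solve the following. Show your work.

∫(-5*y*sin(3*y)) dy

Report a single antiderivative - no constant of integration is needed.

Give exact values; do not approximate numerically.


Step 1. Integrate ∫(-5*y*sin(3*y)) dy by parts with u = y, dv = (-5*sin(3*y)) dy, so v = 5*cos(3*y)/3: now 5*y*cos(3*y)/3 + ∫(-5*cos(3*y)/3) dy.
Step 2. Evaluate the standard form: now 5*y*cos(3*y)/3 - 5*sin(3*y)/9.
Answer: 5*y*cos(3*y)/3 - 5*sin(3*y)/9.


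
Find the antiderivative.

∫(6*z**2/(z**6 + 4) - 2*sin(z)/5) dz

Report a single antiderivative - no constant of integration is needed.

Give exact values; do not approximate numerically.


Answer: 2*cos(z)/5 + atan(z**3/2).


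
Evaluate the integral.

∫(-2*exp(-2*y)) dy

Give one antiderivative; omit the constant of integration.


Answer: exp(-2*y).


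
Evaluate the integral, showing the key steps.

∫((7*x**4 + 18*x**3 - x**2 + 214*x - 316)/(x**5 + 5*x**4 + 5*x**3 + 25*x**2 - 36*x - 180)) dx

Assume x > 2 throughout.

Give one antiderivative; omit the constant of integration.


Step 1. Decompose ∫((7*x**4 + 18*x**3 - x**2 + 214*x - 316)/(x**5 + 5*x**4 + 5*x**3 + 25*x**2 - 36*x - 180)) dx by partial fractions, (7*x**4 + 18*x**3 - x**2 + 214*x - 316)/(x**5 + 5*x**4 + 5*x**3 + 25*x**2 - 36*x - 180) = -4/(x**2 + 9) + 1/(x + 5) + 5/(x + 2) + 1/(x - 2): now ∫(1/(x - 2)) dx + ∫(5/(x + 2)) dx + ∫(1/(x + 5)) dx + ∫(-4/(x**2 + 9)) dx.
Step 2. Evaluate the standard form [assuming x > -5]: now log(x + 5) + ∫(1/(x - 2)) dx + ∫(5/(x + 2)) dx + ∫(-4/(x**2 + 9)) dx.
Step 3. Evaluate the standard form [assuming x > 2]: now log(x - 2) + log(x + 5) + ∫(5/(x + 2)) dx + ∫(-4/(x**2 + 9)) dx.
Step 4. Evaluate the standard form [assuming x > -2]: now log(x - 2) + 5*log(x + 2) + log(x + 5) + ∫(-4/(x**2 + 9)) dx.
Step 5. Evaluate the standard form: now log(x - 2) + 5*log(x + 2) + log(x + 5) - 4*atan(x/3)/3.
Answer: log(x - 2) + 5*log(x + 2) + log(x + 5) - 4*atan(x/3)/3.


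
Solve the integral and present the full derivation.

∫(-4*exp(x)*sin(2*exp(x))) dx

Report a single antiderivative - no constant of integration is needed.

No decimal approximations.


Step 1. Substitute u = exp(x), turning ∫(-4*exp(x)*sin(2*exp(x))) dx into ∫(-4*sin(2*u)) du: now ∫(-4*sin(2*u)) du.
Step 2. Evaluate the standard form: now 2*cos(2*u).
Step 3. Substitute back u = exp(x): now 2*cos(2*exp(x)).
Answer: 2*cos(2*exp(x)).


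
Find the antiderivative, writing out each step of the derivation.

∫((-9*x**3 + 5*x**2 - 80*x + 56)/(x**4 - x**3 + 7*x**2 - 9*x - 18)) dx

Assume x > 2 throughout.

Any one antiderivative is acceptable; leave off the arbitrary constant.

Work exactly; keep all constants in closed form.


Step 1. Decompose ∫((-9*x**3 + 5*x**2 - 80*x + 56)/(x**4 - x**3 + 7*x**2 - 9*x - 18)) dx by partial fractions, (-9*x**3 + 5*x**2 - 80*x + 56)/(x**4 - x**3 + 7*x**2 - 9*x - 18) = -1/(x**2 + 9) - 5/(x + 1) - 4/(x - 2): now ∫(-4/(x - 2)) dx + ∫(-5/(x + 1)) dx + ∫(-1/(x**2 + 9)) dx.
Step 2. Evaluate the standard form [assuming x > -1]: now -5*log(x + 1) + ∫(-4/(x - 2)) dx + ∫(-1/(x**2 + 9)) dx.
Step 3. Evaluate the standard form [assuming x > 2]: now -4*log(x - 2) - 5*log(x + 1) + ∫(-1/(x**2 + 9)) dx.
Step 4. Evaluate the standard form: now -4*log(x - 2) - 5*log(x + 1) - atan(x/3)/3.
Answer: -4*log(x - 2) - 5*log(x + 1) - atan(x/3)/3.


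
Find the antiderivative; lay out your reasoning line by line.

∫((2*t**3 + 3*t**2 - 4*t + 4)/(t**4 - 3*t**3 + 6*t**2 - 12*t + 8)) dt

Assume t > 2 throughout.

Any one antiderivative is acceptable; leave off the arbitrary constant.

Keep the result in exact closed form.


Step 1. Decompose ∫((2*t**3 + 3*t**2 - 4*t + 4)/(t**4 - 3*t**3 + 6*t**2 - 12*t + 8)) dt by partial fractions, (2*t**3 + 3*t**2 - 4*t + 4)/(t**4 - 3*t**3 + 6*t**2 - 12*t + 8) = 4/(t**2 + 4) - 1/(t - 1) + 3/(t - 2): now ∫(3/(t - 2)) dt + ∫(-1/(t - 1)) dt + ∫(4/(t**2 + 4)) dt.
Step 2. Evaluate the standard form [assuming t > 1]: now -log(t - 1) + ∫(3/(t - 2)) dt + ∫(4/(t**2 + 4)) dt.
Step 3. Evaluate the standard form [assuming t > 2]: now 3*log(t - 2) - log(t - 1) + ∫(4/(t**2 + 4)) dt.
Step 4. Evaluate the standard form: now 3*log(t - 2) - log(t - 1) + 2*atan(t/2).
Answer: 3*log(t - 2) - log(t - 1) + 2*atan(t/2).


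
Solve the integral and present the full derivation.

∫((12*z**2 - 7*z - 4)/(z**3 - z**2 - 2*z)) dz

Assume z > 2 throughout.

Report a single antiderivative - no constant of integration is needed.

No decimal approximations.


Step 1. Decompose ∫((12*z**2 - 7*z - 4)/(z**3 - z**2 - 2*z)) dz by partial fractions, (12*z**2 - 7*z - 4)/(z**3 - z**2 - 2*z) = 5/(z + 1) + 5/(z - 2) + 2/z: now ∫(2/z) dz + ∫(5/(z - 2)) dz + ∫(5/(z + 1)) dz.
Step 2. Evaluate the standard form [assuming z > -1]: now 5*log(z + 1) + ∫(2/z) dz + ∫(5/(z - 2)) dz.
Step 3. Evaluate the standard form [assuming z > 2]: now 5*log(z - 2) + 5*log(z + 1) + ∫(2/z) dz.
Step 4. Evaluate the standard form [assuming z > 0]: now 2*log(z) + 5*log(z - 2) + 5*log(z + 1).
Answer: 2*log(z) + 5*log(z - 2) + 5*log(z + 1).


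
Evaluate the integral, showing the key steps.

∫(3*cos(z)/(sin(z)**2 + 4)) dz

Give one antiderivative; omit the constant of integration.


Step 1. Substitute u = sin(z), turning ∫(3*cos(z)/(sin(z)**2 + 4)) dz into ∫(3/(u**2 + 4)) du: now ∫(3/(u**2 + 4)) du.
Step 2. Evaluate the standard form: now 3*atan(u/2)/2.
Step 3. Substitute back u = sin(z): now 3*atan(sin(z)/2)/2.
Answer: 3*atan(sin(z)/2)/2.


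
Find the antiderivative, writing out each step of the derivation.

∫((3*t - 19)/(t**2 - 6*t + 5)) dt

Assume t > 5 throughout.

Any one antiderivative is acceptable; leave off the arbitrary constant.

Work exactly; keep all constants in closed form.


Step 1. Decompose ∫((3*t - 19)/(t**2 - 6*t + 5)) dt by partial fractions, (3*t - 19)/(t**2 - 6*t + 5) = 4/(t - 1) - 1/(t - 5): now ∫(-1/(t - 5)) dt + ∫(4/(t - 1)) dt.
Step 2. Evaluate the standard form [assuming t > 1]: now 4*log(t - 1) + ∫(-1/(t - 5)) dt.
Step 3. Evaluate the standard form [assuming t > 5]: now -log(t - 5) + 4*log(t - 1).
Answer: -log(t - 5) + 4*log(t - 1).


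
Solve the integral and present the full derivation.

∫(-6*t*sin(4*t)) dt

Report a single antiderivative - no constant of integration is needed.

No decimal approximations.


Step 1. Integrate ∫(-6*t*sin(4*t)) dt by parts with u = t, dv = (-6*sin(4*t)) dt, so v = 3*cos(4*t)/2: now 3*t*cos(4*t)/2 + ∫(-3*cos(4*t)/2) dt.
Step 2. Evaluate the standard form: now 3*t*cos(4*t)/2 - 3*sin(4*t)/8.
Answer: 3*t*cos(4*t)/2 - 3*sin(4*t)/8.


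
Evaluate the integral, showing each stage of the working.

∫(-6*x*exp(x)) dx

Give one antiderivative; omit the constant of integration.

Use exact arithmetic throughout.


Step 1. Integrate ∫(-6*x*exp(x)) dx by parts with u = x, dv = (-6*exp(x)) dx, so v = -6*exp(x): now -6*x*exp(x) + ∫(6*exp(x)) dx.
Step 2. Evaluate the standard form: now -6*x*exp(x) + 6*exp(x).
Answer: -6*x*exp(x) + 6*exp(x).


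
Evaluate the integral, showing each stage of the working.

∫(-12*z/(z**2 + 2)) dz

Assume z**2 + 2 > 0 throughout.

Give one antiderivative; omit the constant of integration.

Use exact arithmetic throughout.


Step 1. Substitute u = z**2 + 2, turning ∫(-12*z/(z**2 + 2)) dz into ∫(-6/u) du: now ∫(-6/u) du.
Step 2. Evaluate the standard form [assuming u > 0]: now -6*log(u).
Step 3. Substitute back u = z**2 + 2: now -6*log(z**2 + 2).
Answer: -6*log(z**2 + 2).


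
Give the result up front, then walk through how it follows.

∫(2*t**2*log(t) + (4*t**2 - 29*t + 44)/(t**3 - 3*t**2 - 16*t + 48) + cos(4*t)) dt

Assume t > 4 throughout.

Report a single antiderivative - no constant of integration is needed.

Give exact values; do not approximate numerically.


The answer is 2*t**3*log(t)/3 - 2*t**3/9 - log(t - 4) + log(t - 3) + 4*log(t + 4) + sin(4*t)/4.
Step 1. Rewrite: now ∫(2*t**2*log(t)) dt + ∫((4*t**2 - 29*t + 44)/(t**3 - 3*t**2 - 16*t + 48)) dt + ∫(cos(4*t)) dt.
Step 2. Integrate ∫(2*t**2*log(t)) dt by parts with u = log(t), dv = (2*t**2) dt, so v = 2*t**3/3 [assuming t > 0]: now 2*t**3*log(t)/3 + ∫(-2*t**2/3) dt + ∫((4*t**2 - 29*t + 44)/(t**3 - 3*t**2 - 16*t + 48)) dt + ∫(cos(4*t)) dt.
Step 3. Evaluate the standard form: now 2*t**3*log(t)/3 - 2*t**3/9 + ∫((4*t**2 - 29*t + 44)/(t**3 - 3*t**2 - 16*t + 48)) dt + ∫(cos(4*t)) dt.
Step 4. Evaluate the standard form: now 2*t**3*log(t)/3 - 2*t**3/9 + sin(4*t)/4 + ∫((4*t**2 - 29*t + 44)/(t**3 - 3*t**2 - 16*t + 48)) dt.
Step 5. Decompose ∫((4*t**2 - 29*t + 44)/(t**3 - 3*t**2 - 16*t + 48)) dt by partial fractions, (4*t**2 - 29*t + 44)/(t**3 - 3*t**2 - 16*t + 48) = 4/(t + 4) + 1/(t - 3) - 1/(t - 4): now 2*t**3*log(t)/3 - 2*t**3/9 + sin(4*t)/4 + ∫(-1/(t - 4)) dt + ∫(1/(t - 3)) dt + ∫(4/(t + 4)) dt.
Step 6. Evaluate the standard form [assuming t > -4]: now 2*t**3*log(t)/3 - 2*t**3/9 + 4*log(t + 4) + sin(4*t)/4 + ∫(-1/(t - 4)) dt + ∫(1/(t - 3)) dt.
Step 7. Evaluate the standard form [assuming t > 4]: now 2*t**3*log(t)/3 - 2*t**3/9 - log(t - 4) + 4*log(t + 4) + sin(4*t)/4 + ∫(1/(t - 3)) dt.
Step 8. Evaluate the standard form [assuming t > 3]: now 2*t**3*log(t)/3 - 2*t**3/9 - log(t - 4) + log(t - 3) + 4*log(t + 4) + sin(4*t)/4.
Answer: 2*t**3*log(t)/3 - 2*t**3/9 - log(t - 4) + log(t - 3) + 4*log(t + 4) + sin(4*t)/4.


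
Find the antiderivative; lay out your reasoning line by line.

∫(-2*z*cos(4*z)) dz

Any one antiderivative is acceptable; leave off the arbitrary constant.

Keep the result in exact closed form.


Step 1. Integrate ∫(-2*z*cos(4*z)) dz by parts with u = z, dv = (-2*cos(4*z)) dz, so v = -sin(4*z)/2: now -z*sin(4*z)/2 + ∫(sin(4*z)/2) dz.
Step 2. Evaluate the standard form: now -z*sin(4*z)/2 - cos(4*z)/8.
Answer: -z*sin(4*z)/2 - cos(4*z)/8.


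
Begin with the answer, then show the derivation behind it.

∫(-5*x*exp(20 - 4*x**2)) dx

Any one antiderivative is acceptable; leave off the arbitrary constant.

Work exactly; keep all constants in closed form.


The answer is 5*exp(20 - 4*x**2)/8.
Step 1. Substitute u = x**2 - 5, turning ∫(-5*x*exp(20 - 4*x**2)) dx into ∫(-5*exp(-4*u)/2) du: now ∫(-5*exp(-4*u)/2) du.
Step 2. Evaluate the standard form: now 5*exp(-4*u)/8.
Step 3. Substitute back u = x**2 - 5: now 5*exp(20 - 4*x**2)/8.
Answer: 5*exp(20 - 4*x**2)/8.


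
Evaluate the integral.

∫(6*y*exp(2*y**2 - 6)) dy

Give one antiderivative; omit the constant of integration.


Answer: 3*exp(2*y**2 - 6)/2.


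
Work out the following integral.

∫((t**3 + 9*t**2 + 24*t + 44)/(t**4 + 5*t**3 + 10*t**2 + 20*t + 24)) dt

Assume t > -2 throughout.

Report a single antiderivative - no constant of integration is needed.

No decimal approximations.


Answer: 3*log(t + 2) - 2*log(t + 3) + 2*atan(t/2).


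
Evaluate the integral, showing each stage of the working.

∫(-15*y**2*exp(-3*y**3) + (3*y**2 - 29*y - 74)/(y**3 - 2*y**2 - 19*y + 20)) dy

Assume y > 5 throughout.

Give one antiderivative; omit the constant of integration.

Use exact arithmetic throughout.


Step 1. Rewrite: now ∫(-15*y**2*exp(-3*y**3)) dy + ∫((3*y**2 - 29*y - 74)/(y**3 - 2*y**2 - 19*y + 20)) dy.
Step 2. Substitute u = y**3, turning ∫(-15*y**2*exp(-3*y**3)) dy into ∫(-5*exp(-3*u)) du: now ∫((3*y**2 - 29*y - 74)/(y**3 - 2*y**2 - 19*y + 20)) dy + ∫(-5*exp(-3*u)) du.
Step 3. Evaluate the standard form: now ∫((3*y**2 - 29*y - 74)/(y**3 - 2*y**2 - 19*y + 20)) dy + 5*exp(-3*u)/3.
Step 4. Substitute back u = y**3: now ∫((3*y**2 - 29*y - 74)/(y**3 - 2*y**2 - 19*y + 20)) dy + 5*exp(-3*y**3)/3.
Step 5. Decompose ∫((3*y**2 - 29*y - 74)/(y**3 - 2*y**2 - 19*y + 20)) dy by partial fractions, (3*y**2 - 29*y - 74)/(y**3 - 2*y**2 - 19*y + 20) = 2/(y + 4) + 5/(y - 1) - 4/(y - 5): now ∫(-4/(y - 5)) dy + ∫(5/(y - 1)) dy + ∫(2/(y + 4)) dy + 5*exp(-3*y**3)/3.
Step 6. Evaluate the standard form [assuming y > -4]: now 2*log(y + 4) + ∫(-4/(y - 5)) dy + ∫(5/(y - 1)) dy + 5*exp(-3*y**3)/3.
Step 7. Evaluate the standard form [assuming y > 1]: now 5*log(y - 1) + 2*log(y + 4) + ∫(-4/(y - 5)) dy + 5*exp(-3*y**3)/3.
Step 8. Evaluate the standard form [assuming y > 5]: now -4*log(y - 5) + 5*log(y - 1) + 2*log(y + 4) + 5*exp(-3*y**3)/3.
Answer: -4*log(y - 5) + 5*log(y - 1) + 2*log(y + 4) + 5*exp(-3*y**3)/3.
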